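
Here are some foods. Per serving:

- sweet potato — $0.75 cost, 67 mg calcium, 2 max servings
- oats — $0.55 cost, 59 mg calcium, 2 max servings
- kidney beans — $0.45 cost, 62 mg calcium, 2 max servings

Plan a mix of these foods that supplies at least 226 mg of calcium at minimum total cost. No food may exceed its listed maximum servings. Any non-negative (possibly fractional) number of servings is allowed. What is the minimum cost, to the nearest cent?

$1.85

Cost per mg of calcium: kidney beans $0.0073, oats $0.0093, sweet potato $0.0112.
Take 2 servings of kidney beans: +124.0 mg calcium for $0.90 (total $0.90, still need 102.0 mg).
Take 1.729 servings of oats: +102.0 mg calcium for $0.95 (total $1.85, still need 0.0 mg).
Filling from the cheapest source first is optimal under one linear minimum: $1.85.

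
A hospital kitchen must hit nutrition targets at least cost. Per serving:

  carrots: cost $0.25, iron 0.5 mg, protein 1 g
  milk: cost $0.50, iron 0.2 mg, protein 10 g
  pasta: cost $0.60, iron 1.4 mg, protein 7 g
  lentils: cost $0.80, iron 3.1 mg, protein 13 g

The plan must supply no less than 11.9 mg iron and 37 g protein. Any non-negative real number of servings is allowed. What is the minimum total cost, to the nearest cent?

carrots only: max(11.9/0.5, 37/1) = 37 servings → $9.25.
milk only: max(11.9/0.2, 37/10) = 59.5 servings → $29.75.
pasta only: max(11.9/1.4, 37/7) = 8.5 servings → $5.10.
lentils only: max(11.9/3.1, 37/13) = 3.839 servings → $3.07.
carrots + milk with both tight: 23.25 servings and 1.375 servings → $6.50.
carrots + pasta with both tight: 15 servings and 3.143 servings → $5.64.
carrots + lentils with both tight: 11.76 servings and 1.941 servings → $4.49.
milk + pasta with both targets exact would need a negative amount; discard.
milk + lentils: the both-tight solution has a negative serving — not a feasible corner.
pasta + lentils: intersection lies outside the first quadrant.
Cheapest feasible corner: $3.07.

$3.07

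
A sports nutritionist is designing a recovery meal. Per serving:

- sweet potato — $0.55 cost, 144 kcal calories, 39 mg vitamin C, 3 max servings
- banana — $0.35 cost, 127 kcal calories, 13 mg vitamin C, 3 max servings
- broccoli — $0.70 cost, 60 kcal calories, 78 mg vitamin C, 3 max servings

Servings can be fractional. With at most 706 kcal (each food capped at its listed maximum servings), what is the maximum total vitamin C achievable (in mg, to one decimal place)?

Vitamin C per kcal: broccoli 1.3, sweet potato 0.2708, banana 0.1024.
Take 3 servings of broccoli: uses 180 kcal, +234.0 mg vitamin C (running total 234.0 mg).
Take 3 servings of sweet potato: uses 432 kcal, +117.0 mg vitamin C (running total 351.0 mg).
Take 0.7402 servings of banana: uses 94 kcal, +9.6 mg vitamin C (running total 360.6 mg).
Filling greedily by vitamin C-per-kcal is optimal for one linear limit, giving 360.6 mg.

360.6 mg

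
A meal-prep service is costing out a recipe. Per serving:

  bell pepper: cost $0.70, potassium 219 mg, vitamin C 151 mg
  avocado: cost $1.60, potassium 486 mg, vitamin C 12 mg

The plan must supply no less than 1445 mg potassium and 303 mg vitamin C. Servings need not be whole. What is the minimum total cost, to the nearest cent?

$4.62

Two binding constraints pin down two serving amounts, so the optimal mix uses at most two foods. The candidates are each food alone (scaled to the tighter of potassium/vitamin C) and each pair with both constraints tight.
bell pepper only: max(1445/219, 303/151) = 6.598 servings → $4.62.
avocado only: max(1445/486, 303/12) = 25.25 servings → $40.40.
bell pepper + avocado with both tight: 1.836 servings and 2.146 servings → $4.72.
Cheapest feasible corner: $4.62.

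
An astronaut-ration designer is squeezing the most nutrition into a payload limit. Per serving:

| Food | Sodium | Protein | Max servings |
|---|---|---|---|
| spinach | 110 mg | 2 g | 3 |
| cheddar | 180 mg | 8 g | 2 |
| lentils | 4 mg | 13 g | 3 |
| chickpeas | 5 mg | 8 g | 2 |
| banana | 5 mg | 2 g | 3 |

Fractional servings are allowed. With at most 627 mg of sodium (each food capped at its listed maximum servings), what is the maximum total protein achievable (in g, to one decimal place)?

Protein per mg sodium: lentils 3.25, chickpeas 1.6, banana 0.4, cheddar 0.04444, spinach 0.01818.
Take 3 servings of lentils: uses 12 mg sodium, +39.0 g protein (running total 39.0 g).
Take 2 servings of chickpeas: uses 10 mg sodium, +16.0 g protein (running total 55.0 g).
Take 3 servings of banana: uses 15 mg sodium, +6.0 g protein (running total 61.0 g).
Take 2 servings of cheddar: uses 360 mg sodium, +16.0 g protein (running total 77.0 g).
Take 2.091 servings of spinach: uses 230 mg sodium, +4.2 g protein (running total 81.2 g).
Greedy by best ratio exhausts the sodium allowance optimally: 81.2 g.

81.2 g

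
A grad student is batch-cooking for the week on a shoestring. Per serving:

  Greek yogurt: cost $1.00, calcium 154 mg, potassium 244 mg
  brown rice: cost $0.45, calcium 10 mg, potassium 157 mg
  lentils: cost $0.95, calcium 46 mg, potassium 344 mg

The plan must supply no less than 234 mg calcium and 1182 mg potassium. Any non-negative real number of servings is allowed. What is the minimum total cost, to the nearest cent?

With two linear requirements the optimum uses one or two foods; enumerate the corners.
Greek yogurt only: max(234/154, 1182/244) = 4.844 servings → $4.84.
brown rice only: max(234/10, 1182/157) = 23.4 servings → $10.53.
lentils only: max(234/46, 1182/344) = 5.087 servings → $4.83.
Greek yogurt + brown rice with both tight: 1.146 servings and 5.747 servings → $3.73.
Greek yogurt + lentils with both tight: 0.6257 servings and 2.992 servings → $3.47.
brown rice + lentils: the both-tight solution has a negative serving — not a feasible corner.
The minimum over all feasible corners is $3.47.

$3.47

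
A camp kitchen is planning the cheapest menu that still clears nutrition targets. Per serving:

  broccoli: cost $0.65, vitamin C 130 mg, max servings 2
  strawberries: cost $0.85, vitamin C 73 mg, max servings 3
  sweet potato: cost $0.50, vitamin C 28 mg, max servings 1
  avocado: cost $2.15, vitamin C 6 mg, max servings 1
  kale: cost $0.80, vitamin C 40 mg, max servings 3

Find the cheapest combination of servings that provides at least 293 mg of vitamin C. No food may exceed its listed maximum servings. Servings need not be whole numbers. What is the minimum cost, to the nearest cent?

$1.68

Cost per mg of vitamin C: broccoli $0.0050, strawberries $0.0116, sweet potato $0.0179, kale $0.0200, avocado $0.3583.
Take 2 servings of broccoli: +260.0 mg vitamin C for $1.30 (total $1.30, still need 33.0 mg).
Take 0.4521 servings of strawberries: +33.0 mg vitamin C for $0.38 (total $1.68, still need 0.0 mg).
Greedy by cheapest-per-mg is optimal for a single linear constraint, so the minimum cost is $1.68.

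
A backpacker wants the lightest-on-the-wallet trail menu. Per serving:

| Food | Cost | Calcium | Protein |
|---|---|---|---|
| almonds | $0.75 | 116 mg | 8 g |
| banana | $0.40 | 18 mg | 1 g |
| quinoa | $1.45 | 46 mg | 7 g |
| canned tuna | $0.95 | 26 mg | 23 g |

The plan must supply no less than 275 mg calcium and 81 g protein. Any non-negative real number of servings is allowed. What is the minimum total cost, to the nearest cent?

$4.07

Check every corner: each single food scaled to meet both minima, and each pair solved so both constraints bind.
almonds only: max(275/116, 81/8) = 10.12 servings → $7.59.
banana only: max(275/18, 81/1) = 81 servings → $32.40.
quinoa only: max(275/46, 81/7) = 11.57 servings → $16.78.
canned tuna only: max(275/26, 81/23) = 10.58 servings → $10.05.
almonds + banana with both targets exact would need a negative amount; discard.
almonds + quinoa with both targets exact would need a negative amount; discard.
almonds + canned tuna with both tight: 1.715 servings and 2.925 servings → $4.07.
banana + quinoa: intersection lies outside the first quadrant.
banana + canned tuna with both tight: 10.87 servings and 3.049 servings → $7.25.
quinoa + canned tuna with both tight: 4.816 servings and 2.056 servings → $8.94.
So the least-cost plan costs $4.07.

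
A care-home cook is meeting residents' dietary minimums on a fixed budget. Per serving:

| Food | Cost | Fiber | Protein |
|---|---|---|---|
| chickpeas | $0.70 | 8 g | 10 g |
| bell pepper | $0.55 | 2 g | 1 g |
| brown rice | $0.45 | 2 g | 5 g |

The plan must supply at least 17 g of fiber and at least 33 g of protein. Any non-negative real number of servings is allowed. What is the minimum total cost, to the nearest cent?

$2.31

With two linear requirements the optimum uses one or two foods; enumerate the corners.
chickpeas only: max(17/8, 33/10) = 3.3 servings → $2.31.
bell pepper only: max(17/2, 33/1) = 33 servings → $18.15.
brown rice only: max(17/2, 33/5) = 8.5 servings → $3.83.
chickpeas + bell pepper: the both-tight solution has a negative serving — not a feasible corner.
chickpeas + brown rice with both tight: 0.95 servings and 4.7 servings → $2.78.
bell pepper + brown rice with both tight: 2.375 servings and 6.125 servings → $4.06.
The minimum over all feasible corners is $2.31.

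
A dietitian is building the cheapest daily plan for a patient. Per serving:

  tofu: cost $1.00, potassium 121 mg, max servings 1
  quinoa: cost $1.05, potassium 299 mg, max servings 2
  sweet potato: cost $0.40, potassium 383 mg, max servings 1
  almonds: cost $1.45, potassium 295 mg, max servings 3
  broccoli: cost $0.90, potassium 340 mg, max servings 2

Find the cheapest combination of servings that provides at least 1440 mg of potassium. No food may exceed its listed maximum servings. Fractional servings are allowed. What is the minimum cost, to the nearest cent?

Cost per mg of potassium: sweet potato $0.0010, broccoli $0.0026, quinoa $0.0035, almonds $0.0049, tofu $0.0083.
Take 1 serving of sweet potato: +383.0 mg potassium for $0.40 (total $0.40, still need 1057.0 mg).
Take 2 servings of broccoli: +680.0 mg potassium for $1.80 (total $2.20, still need 377.0 mg).
Take 1.261 servings of quinoa: +377.0 mg potassium for $1.32 (total $3.52, still need 0.0 mg).
Filling from the cheapest source first is optimal under one linear minimum: $3.52.

$3.52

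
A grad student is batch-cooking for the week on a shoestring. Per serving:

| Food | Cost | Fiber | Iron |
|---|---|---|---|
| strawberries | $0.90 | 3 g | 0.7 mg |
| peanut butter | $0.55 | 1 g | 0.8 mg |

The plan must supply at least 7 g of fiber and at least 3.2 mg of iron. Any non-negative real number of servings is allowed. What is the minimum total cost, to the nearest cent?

$2.79

strawberries only: max(7/3, 3.2/0.7) = 4.571 servings → $4.11.
peanut butter only: max(7/1, 3.2/0.8) = 7 servings → $3.85.
strawberries + peanut butter with both tight: 1.412 servings and 2.765 servings → $2.79.
The minimum over all feasible corners is $2.79.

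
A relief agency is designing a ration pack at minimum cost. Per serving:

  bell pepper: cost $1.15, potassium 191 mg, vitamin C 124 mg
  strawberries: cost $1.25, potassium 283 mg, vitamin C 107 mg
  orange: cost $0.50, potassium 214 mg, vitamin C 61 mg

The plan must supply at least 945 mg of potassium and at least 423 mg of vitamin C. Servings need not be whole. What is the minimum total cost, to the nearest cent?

$3.47

bell pepper only: max(945/191, 423/124) = 4.948 servings → $5.69.
strawberries only: max(945/283, 423/107) = 3.953 servings → $4.94.
orange only: max(945/214, 423/61) = 6.934 servings → $3.47.
bell pepper + strawberries with both tight: 1.269 servings and 2.483 servings → $4.56.
bell pepper + orange with both tight: 2.209 servings and 2.445 servings → $3.76.
strawberries + orange: the both-tight solution has a negative serving — not a feasible corner.
The minimum over all feasible corners is $3.47.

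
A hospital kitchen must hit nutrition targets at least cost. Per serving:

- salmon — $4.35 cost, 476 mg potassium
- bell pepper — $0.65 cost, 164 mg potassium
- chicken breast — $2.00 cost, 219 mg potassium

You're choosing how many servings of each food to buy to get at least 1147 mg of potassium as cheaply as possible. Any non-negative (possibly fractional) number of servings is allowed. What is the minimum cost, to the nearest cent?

Cost per mg of potassium: bell pepper $0.0040, chicken breast $0.0091, salmon $0.0091.
With no serving limits, use only bell pepper: 1147 mg / 164 mg = 6.994 servings × $0.65 = $4.55.

$4.55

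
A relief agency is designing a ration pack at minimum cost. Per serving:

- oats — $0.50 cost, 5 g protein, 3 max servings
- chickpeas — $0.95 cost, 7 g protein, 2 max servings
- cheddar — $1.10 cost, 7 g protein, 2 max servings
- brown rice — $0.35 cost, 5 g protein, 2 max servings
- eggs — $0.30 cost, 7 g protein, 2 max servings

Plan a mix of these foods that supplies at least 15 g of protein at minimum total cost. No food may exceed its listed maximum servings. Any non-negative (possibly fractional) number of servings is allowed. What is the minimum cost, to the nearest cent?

$0.67

Cost per g of protein: eggs $0.0429, brown rice $0.0700, oats $0.1000, chickpeas $0.1357, cheddar $0.1571.
Take 2 servings of eggs: +14.0 g protein for $0.60 (total $0.60, still need 1.0 g).
Take 0.2 servings of brown rice: +1.0 g protein for $0.07 (total $0.67, still need 0.0 g).
Filling from the cheapest source first is optimal under one linear minimum: $0.67.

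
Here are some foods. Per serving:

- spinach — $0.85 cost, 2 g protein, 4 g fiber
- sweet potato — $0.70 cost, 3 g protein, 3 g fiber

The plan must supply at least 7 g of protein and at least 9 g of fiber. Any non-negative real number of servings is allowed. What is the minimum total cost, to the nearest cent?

spinach only: max(7/2, 9/4) = 3.5 servings → $2.98.
sweet potato only: max(7/3, 9/3) = 3 servings → $2.10.
spinach + sweet potato with both tight: 1 serving and 1.667 servings → $2.02.
The minimum over all feasible corners is $2.02.

$2.02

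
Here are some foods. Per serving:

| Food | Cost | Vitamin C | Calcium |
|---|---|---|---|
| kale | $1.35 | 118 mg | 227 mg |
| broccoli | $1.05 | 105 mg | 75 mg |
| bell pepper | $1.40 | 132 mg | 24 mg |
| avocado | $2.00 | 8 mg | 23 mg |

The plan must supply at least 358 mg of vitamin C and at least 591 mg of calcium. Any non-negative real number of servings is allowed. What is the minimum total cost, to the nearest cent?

$3.98

With two linear requirements the optimum uses one or two foods; enumerate the corners.
kale only: max(358/118, 591/227) = 3.034 servings → $4.10.
broccoli only: max(358/105, 591/75) = 7.88 servings → $8.27.
bell pepper only: max(358/132, 591/24) = 24.62 servings → $34.48.
avocado only: max(358/8, 591/23) = 44.75 servings → $89.50.
kale + broccoli with both tight: 2.349 servings and 0.7693 servings → $3.98.
kale + bell pepper with both tight: 2.559 servings and 0.4249 servings → $4.05.
kale + avocado: intersection lies outside the first quadrant.
broccoli + bell pepper: intersection lies outside the first quadrant.
broccoli + avocado with both tight: 1.932 servings and 19.4 servings → $40.82.
bell pepper + avocado with both tight: 1.233 servings and 24.41 servings → $50.54.
Cheapest feasible corner: $3.98.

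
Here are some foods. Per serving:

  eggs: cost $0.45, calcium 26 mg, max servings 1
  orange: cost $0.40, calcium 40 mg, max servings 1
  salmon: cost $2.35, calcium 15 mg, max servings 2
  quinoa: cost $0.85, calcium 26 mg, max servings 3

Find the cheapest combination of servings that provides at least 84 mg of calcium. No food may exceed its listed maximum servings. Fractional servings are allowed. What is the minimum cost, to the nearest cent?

Cost per mg of calcium: orange $0.0100, eggs $0.0173, quinoa $0.0327, salmon $0.1567.
Take 1 serving of orange: +40.0 mg calcium for $0.40 (total $0.40, still need 44.0 mg).
Take 1 serving of eggs: +26.0 mg calcium for $0.45 (total $0.85, still need 18.0 mg).
Take 0.6923 servings of quinoa: +18.0 mg calcium for $0.59 (total $1.44, still need 0.0 mg).
Greedy by cheapest-per-mg is optimal for a single linear constraint, so the minimum cost is $1.44.

$1.44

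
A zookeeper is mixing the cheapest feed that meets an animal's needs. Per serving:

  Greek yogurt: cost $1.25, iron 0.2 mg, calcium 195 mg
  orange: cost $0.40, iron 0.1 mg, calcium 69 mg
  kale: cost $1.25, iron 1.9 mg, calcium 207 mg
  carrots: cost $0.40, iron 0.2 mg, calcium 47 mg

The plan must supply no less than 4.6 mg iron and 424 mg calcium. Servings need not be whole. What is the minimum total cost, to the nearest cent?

$3.03

A basic optimal solution has at most two foods positive. Try each food alone and each pair with both targets met exactly.
Greek yogurt only: max(4.6/0.2, 424/195) = 23 servings → $28.75.
orange only: max(4.6/0.1, 424/69) = 46 servings → $18.40.
kale only: max(4.6/1.9, 424/207) = 2.421 servings → $3.03.
carrots only: max(4.6/0.2, 424/47) = 23 servings → $9.20.
Greek yogurt + orange: intersection lies outside the first quadrant.
Greek yogurt + kale: intersection lies outside the first quadrant.
Greek yogurt + carrots: intersection lies outside the first quadrant.
orange + kale with both targets exact would need a negative amount; discard.
orange + carrots: the both-tight solution has a negative serving — not a feasible corner.
kale + carrots: intersection lies outside the first quadrant.
The minimum over all feasible corners is $3.03.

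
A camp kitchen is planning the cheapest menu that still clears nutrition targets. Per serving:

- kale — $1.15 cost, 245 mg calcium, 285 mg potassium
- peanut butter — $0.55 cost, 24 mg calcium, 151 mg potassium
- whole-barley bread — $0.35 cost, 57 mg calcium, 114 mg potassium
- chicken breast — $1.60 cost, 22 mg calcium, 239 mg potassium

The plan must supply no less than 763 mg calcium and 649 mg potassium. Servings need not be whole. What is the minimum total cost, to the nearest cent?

$3.58

This is a tiny linear program; its minimum lies at a vertex of the feasible set. List the vertices and price them.
kale only: max(763/245, 649/285) = 3.114 servings → $3.58.
peanut butter only: max(763/24, 649/151) = 31.79 servings → $17.49.
whole-barley bread only: max(763/57, 649/114) = 13.39 servings → $4.69.
chicken breast only: max(763/22, 649/239) = 34.68 servings → $55.49.
kale + peanut butter: intersection lies outside the first quadrant.
kale + whole-barley bread with both targets exact would need a negative amount; discard.
kale + chicken breast with both targets exact would need a negative amount; discard.
peanut butter + whole-barley bread: the both-tight solution has a negative serving — not a feasible corner.
peanut butter + chicken breast: intersection lies outside the first quadrant.
whole-barley bread + chicken breast: the both-tight solution has a negative serving — not a feasible corner.
Cheapest feasible corner: $3.58.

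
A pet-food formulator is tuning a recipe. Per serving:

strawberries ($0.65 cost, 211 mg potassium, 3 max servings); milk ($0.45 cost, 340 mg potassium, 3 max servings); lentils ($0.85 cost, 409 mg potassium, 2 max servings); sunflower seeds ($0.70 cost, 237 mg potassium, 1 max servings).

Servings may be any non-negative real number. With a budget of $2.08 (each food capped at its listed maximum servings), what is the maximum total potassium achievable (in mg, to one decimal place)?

1371.3 mg

Potassium per dollar: milk 755.6, lentils 481.2, sunflower seeds 338.6, strawberries 324.6.
Take 3 servings of milk: spends $1.35, +1020.0 mg potassium (running total 1020.0 mg).
Take 0.8588 servings of lentils: spends $0.73, +351.3 mg potassium (running total 1371.3 mg).
Filling greedily by potassium-per-dollar is optimal for one linear limit, giving 1371.3 mg.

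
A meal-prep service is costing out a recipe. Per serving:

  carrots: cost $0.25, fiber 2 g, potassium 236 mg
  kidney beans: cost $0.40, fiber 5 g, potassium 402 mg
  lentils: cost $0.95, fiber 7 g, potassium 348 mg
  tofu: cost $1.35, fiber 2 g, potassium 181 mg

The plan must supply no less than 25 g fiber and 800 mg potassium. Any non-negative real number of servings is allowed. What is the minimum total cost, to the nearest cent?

Compare the cost at each extreme point of the feasible region.
carrots only: max(25/2, 800/236) = 12.5 servings → $3.12.
kidney beans only: max(25/5, 800/402) = 5 servings → $2.00.
lentils only: max(25/7, 800/348) = 3.571 servings → $3.39.
tofu only: max(25/2, 800/181) = 12.5 servings → $16.88.
carrots + kidney beans: intersection lies outside the first quadrant.
carrots + lentils: intersection lies outside the first quadrant.
carrots + tofu: the both-tight solution has a negative serving — not a feasible corner.
kidney beans + lentils: the both-tight solution has a negative serving — not a feasible corner.
kidney beans + tofu: the both-tight solution has a negative serving — not a feasible corner.
lentils + tofu: intersection lies outside the first quadrant.
So the least-cost plan costs $2.00.

$2.00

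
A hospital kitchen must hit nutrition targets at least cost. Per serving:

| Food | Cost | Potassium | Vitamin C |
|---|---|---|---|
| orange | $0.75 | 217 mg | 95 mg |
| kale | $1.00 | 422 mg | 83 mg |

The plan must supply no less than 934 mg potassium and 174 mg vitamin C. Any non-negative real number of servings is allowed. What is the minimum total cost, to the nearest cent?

$2.21

At the optimum either one food covers both requirements or two foods hit both targets exactly; no other combination can be cheaper.
orange only: max(934/217, 174/95) = 4.304 servings → $3.23.
kale only: max(934/422, 174/83) = 2.213 servings → $2.21.
orange + kale: the both-tight solution has a negative serving — not a feasible corner.
The minimum over all feasible corners is $2.21.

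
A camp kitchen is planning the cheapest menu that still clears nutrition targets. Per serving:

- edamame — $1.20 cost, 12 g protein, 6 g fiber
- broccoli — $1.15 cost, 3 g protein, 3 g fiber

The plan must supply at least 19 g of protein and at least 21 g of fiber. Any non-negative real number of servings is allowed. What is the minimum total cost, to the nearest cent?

$4.20

With two linear requirements the optimum uses one or two foods; enumerate the corners.
edamame only: max(19/12, 21/6) = 3.5 servings → $4.20.
broccoli only: max(19/3, 21/3) = 7 servings → $8.05.
edamame + broccoli: the both-tight solution has a negative serving — not a feasible corner.
Cheapest feasible corner: $4.20.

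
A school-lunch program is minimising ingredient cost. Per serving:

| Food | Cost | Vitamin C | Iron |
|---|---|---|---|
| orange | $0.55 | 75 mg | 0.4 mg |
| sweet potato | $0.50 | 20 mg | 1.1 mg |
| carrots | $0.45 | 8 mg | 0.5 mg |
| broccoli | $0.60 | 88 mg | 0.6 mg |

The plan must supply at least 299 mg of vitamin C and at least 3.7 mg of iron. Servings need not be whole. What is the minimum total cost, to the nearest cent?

Minimising a linear cost over {vitamin C ≥ 299, iron ≥ 3.7, servings ≥ 0} — the optimum is at a vertex, using one or two foods.
orange only: max(299/75, 3.7/0.4) = 9.25 servings → $5.09.
sweet potato only: max(299/20, 3.7/1.1) = 14.95 servings → $7.47.
carrots only: max(299/8, 3.7/0.5) = 37.38 servings → $16.82.
broccoli only: max(299/88, 3.7/0.6) = 6.167 servings → $3.70.
orange + sweet potato with both tight: 3.421 servings and 2.119 servings → $2.94.
orange + carrots with both tight: 3.496 servings and 4.603 servings → $3.99.
orange + broccoli: intersection lies outside the first quadrant.
sweet potato + carrots with both targets exact would need a negative amount; discard.
sweet potato + broccoli with both tight: 1.724 servings and 3.006 servings → $2.67.
carrots + broccoli with both tight: 3.73 servings and 3.059 servings → $3.51.
So the least-cost plan costs $2.67.

$2.67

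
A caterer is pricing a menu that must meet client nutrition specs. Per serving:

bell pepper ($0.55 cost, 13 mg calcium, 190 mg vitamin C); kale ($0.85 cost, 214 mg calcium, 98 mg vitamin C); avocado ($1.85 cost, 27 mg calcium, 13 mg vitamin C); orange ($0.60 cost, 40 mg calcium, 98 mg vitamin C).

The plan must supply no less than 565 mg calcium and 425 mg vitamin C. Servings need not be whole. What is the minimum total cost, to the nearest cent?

$2.69

Compare the cost at each extreme point of the feasible region.
bell pepper only: max(565/13, 425/190) = 43.46 servings → $23.90.
kale only: max(565/214, 425/98) = 4.337 servings → $3.69.
avocado only: max(565/27, 425/13) = 32.69 servings → $60.48.
orange only: max(565/40, 425/98) = 14.12 servings → $8.47.
bell pepper + kale with both tight: 0.9034 servings and 2.585 servings → $2.69.
bell pepper + avocado with both tight: 0.8325 servings and 20.53 servings → $38.43.
bell pepper + orange with both targets exact would need a negative amount; discard.
kale + avocado with both targets exact would need a negative amount; discard.
kale + orange with both tight: 2.25 servings and 2.087 servings → $3.16.
avocado + orange with both tight: 18.05 servings and 1.943 servings → $34.55.
So the least-cost plan costs $2.69.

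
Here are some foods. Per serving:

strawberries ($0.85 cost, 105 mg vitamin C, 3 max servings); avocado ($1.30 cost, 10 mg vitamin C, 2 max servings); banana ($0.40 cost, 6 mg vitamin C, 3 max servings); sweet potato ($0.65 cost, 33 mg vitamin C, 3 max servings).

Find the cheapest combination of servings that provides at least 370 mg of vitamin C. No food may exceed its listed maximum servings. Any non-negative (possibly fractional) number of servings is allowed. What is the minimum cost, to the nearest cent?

Cost per mg of vitamin C: strawberries $0.0081, sweet potato $0.0197, banana $0.0667, avocado $0.1300.
Take 3 servings of strawberries: +315.0 mg vitamin C for $2.55 (total $2.55, still need 55.0 mg).
Take 1.667 servings of sweet potato: +55.0 mg vitamin C for $1.08 (total $3.63, still need 0.0 mg).
Greedy by cheapest-per-mg is optimal for a single linear constraint, so the minimum cost is $3.63.

$3.63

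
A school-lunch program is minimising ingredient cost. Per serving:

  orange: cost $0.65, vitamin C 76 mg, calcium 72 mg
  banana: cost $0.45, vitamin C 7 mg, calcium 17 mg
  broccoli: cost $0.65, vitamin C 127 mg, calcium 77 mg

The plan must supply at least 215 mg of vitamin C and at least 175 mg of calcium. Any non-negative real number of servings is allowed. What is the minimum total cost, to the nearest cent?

An LP optimum is at a vertex; with two nutrient constraints at most two foods are used. Check each candidate.
orange only: max(215/76, 175/72) = 2.829 servings → $1.84.
banana only: max(215/7, 175/17) = 30.71 servings → $13.82.
broccoli only: max(215/127, 175/77) = 2.273 servings → $1.48.
orange + banana: the both-tight solution has a negative serving — not a feasible corner.
orange + broccoli with both tight: 1.722 servings and 0.6622 servings → $1.55.
banana + broccoli with both tight: 3.5 servings and 1.5 servings → $2.55.
The minimum over all feasible corners is $1.48.

$1.48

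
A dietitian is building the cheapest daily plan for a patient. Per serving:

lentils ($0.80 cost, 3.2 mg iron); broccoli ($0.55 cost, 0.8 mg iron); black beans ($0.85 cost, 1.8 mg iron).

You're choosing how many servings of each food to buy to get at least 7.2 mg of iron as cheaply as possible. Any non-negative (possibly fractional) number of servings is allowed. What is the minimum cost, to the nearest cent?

Cost per mg of iron: lentils $0.2500, black beans $0.4722, broccoli $0.6875.
With no serving limits, use only lentils: 7.2 mg / 3.2 mg = 2.25 servings × $0.80 = $1.80.

$1.80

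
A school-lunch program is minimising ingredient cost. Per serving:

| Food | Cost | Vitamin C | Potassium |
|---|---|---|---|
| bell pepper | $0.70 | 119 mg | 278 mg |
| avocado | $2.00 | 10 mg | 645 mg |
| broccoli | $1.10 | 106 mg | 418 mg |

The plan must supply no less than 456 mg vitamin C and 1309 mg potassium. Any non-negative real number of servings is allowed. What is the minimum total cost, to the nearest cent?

$3.30

Minimising a linear cost over {vitamin C ≥ 456, potassium ≥ 1309, servings ≥ 0} — the optimum is at a vertex, using one or two foods.
bell pepper only: max(456/119, 1309/278) = 4.709 servings → $3.30.
avocado only: max(456/10, 1309/645) = 45.6 servings → $91.20.
broccoli only: max(456/106, 1309/418) = 4.302 servings → $4.73.
bell pepper + avocado with both tight: 3.799 servings and 0.3921 servings → $3.44.
bell pepper + broccoli with both tight: 2.558 servings and 1.431 servings → $3.36.
avocado + broccoli: intersection lies outside the first quadrant.
Cheapest feasible corner: $3.30.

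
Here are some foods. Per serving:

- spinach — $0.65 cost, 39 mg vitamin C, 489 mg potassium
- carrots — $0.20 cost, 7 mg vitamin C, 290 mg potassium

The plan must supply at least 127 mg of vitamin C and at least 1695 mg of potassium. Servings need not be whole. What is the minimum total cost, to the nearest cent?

Check every corner: each single food scaled to meet both minima, and each pair solved so both constraints bind.
spinach only: max(127/39, 1695/489) = 3.466 servings → $2.25.
carrots only: max(127/7, 1695/290) = 18.14 servings → $3.63.
spinach + carrots with both tight: 3.165 servings and 0.5074 servings → $2.16.
The minimum over all feasible corners is $2.16.

$2.16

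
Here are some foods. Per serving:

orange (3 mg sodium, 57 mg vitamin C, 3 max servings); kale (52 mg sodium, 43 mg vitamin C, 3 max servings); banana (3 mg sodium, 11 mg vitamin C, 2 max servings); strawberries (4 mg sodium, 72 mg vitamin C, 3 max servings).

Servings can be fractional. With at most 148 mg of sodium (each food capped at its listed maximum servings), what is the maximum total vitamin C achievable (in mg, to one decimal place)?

509.1 mg

Vitamin C per mg sodium: orange 19, strawberries 18, banana 3.667, kale 0.8269.
Take 3 servings of orange: uses 9 mg sodium, +171.0 mg vitamin C (running total 171.0 mg).
Take 3 servings of strawberries: uses 12 mg sodium, +216.0 mg vitamin C (running total 387.0 mg).
Take 2 servings of banana: uses 6 mg sodium, +22.0 mg vitamin C (running total 409.0 mg).
Take 2.327 servings of kale: uses 121 mg sodium, +100.1 mg vitamin C (running total 509.1 mg).
Greedy by best ratio exhausts the sodium allowance optimally: 509.1 mg.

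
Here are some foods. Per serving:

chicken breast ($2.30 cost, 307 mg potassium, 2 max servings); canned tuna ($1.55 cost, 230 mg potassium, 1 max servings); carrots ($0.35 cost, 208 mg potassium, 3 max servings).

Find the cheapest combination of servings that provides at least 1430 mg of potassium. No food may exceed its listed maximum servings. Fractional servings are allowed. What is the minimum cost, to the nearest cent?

Cost per mg of potassium: carrots $0.0017, canned tuna $0.0067, chicken breast $0.0075.
Take 3 servings of carrots: +624.0 mg potassium for $1.05 (total $1.05, still need 806.0 mg).
Take 1 serving of canned tuna: +230.0 mg potassium for $1.55 (total $2.60, still need 576.0 mg).
Take 1.876 servings of chicken breast: +576.0 mg potassium for $4.32 (total $6.92, still need 0.0 mg).
Filling from the cheapest source first is optimal under one linear minimum: $6.92.

$6.92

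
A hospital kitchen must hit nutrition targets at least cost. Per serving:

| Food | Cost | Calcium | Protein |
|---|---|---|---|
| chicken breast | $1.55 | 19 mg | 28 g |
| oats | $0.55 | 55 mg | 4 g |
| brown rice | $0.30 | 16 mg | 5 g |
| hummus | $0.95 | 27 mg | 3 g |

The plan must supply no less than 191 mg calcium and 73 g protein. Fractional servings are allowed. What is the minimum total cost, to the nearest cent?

Minimising a linear cost over {calcium ≥ 191, protein ≥ 73, servings ≥ 0} — the optimum is at a vertex, using one or two foods.
chicken breast only: max(191/19, 73/28) = 10.05 servings → $15.58.
oats only: max(191/55, 73/4) = 18.25 servings → $10.04.
brown rice only: max(191/16, 73/5) = 14.6 servings → $4.38.
hummus only: max(191/27, 73/3) = 24.33 servings → $23.12.
chicken breast + oats with both tight: 2.221 servings and 2.706 servings → $4.93.
chicken breast + brown rice with both tight: 0.6034 servings and 11.22 servings → $4.30.
chicken breast + hummus with both tight: 2 servings and 5.667 servings → $8.48.
oats + brown rice: intersection lies outside the first quadrant.
oats + hummus: intersection lies outside the first quadrant.
brown rice + hummus: the both-tight solution has a negative serving — not a feasible corner.
Cheapest feasible corner: $4.30.

$4.30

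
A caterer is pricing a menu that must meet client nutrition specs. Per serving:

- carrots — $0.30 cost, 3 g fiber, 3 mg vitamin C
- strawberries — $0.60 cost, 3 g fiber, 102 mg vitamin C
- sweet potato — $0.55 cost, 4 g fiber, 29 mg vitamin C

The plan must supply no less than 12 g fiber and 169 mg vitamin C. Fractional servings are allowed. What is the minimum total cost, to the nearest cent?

$1.68

Check every corner: each single food scaled to meet both minima, and each pair solved so both constraints bind.
carrots only: max(12/3, 169/3) = 56.33 servings → $16.90.
strawberries only: max(12/3, 169/102) = 4 servings → $2.40.
sweet potato only: max(12/4, 169/29) = 5.828 servings → $3.21.
carrots + strawberries with both tight: 2.414 servings and 1.586 servings → $1.68.
carrots + sweet potato with both targets exact would need a negative amount; discard.
strawberries + sweet potato with both tight: 1.022 servings and 2.234 servings → $1.84.
So the least-cost plan costs $1.68.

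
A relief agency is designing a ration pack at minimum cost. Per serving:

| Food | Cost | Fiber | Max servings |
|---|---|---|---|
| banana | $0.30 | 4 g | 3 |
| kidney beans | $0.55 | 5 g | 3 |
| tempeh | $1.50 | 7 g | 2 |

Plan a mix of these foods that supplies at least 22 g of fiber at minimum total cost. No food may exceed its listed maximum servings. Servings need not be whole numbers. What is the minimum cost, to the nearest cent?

$2.00

Cost per g of fiber: banana $0.0750, kidney beans $0.1100, tempeh $0.2143.
Take 3 servings of banana: +12.0 g fiber for $0.90 (total $0.90, still need 10.0 g).
Take 2 servings of kidney beans: +10.0 g fiber for $1.10 (total $2.00, still need 0.0 g).
Filling from the cheapest source first is optimal under one linear minimum: $2.00.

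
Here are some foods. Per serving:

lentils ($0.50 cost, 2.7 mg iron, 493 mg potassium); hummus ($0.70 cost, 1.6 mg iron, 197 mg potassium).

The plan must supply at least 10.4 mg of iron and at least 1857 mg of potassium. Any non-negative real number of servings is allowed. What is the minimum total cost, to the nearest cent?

$1.93

Minimising a linear cost over {iron ≥ 10.4, potassium ≥ 1857, servings ≥ 0} — the optimum is at a vertex, using one or two foods.
lentils only: max(10.4/2.7, 1857/493) = 3.852 servings → $1.93.
hummus only: max(10.4/1.6, 1857/197) = 9.426 servings → $6.60.
lentils + hummus with both tight: 3.591 servings and 0.441 servings → $2.10.
So the least-cost plan costs $1.93.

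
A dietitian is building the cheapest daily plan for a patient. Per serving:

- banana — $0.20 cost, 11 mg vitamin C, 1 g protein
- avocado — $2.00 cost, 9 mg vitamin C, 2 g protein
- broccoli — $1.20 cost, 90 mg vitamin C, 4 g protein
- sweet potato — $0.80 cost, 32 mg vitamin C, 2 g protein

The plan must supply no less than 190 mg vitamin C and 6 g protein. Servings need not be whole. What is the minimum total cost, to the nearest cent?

At the optimum either one food covers both requirements or two foods hit both targets exactly; no other combination can be cheaper.
banana only: max(190/11, 6/1) = 17.27 servings → $3.45.
avocado only: max(190/9, 6/2) = 21.11 servings → $42.22.
broccoli only: max(190/90, 6/4) = 2.111 servings → $2.53.
sweet potato only: max(190/32, 6/2) = 5.938 servings → $4.75.
banana + avocado: the both-tight solution has a negative serving — not a feasible corner.
banana + broccoli: the both-tight solution has a negative serving — not a feasible corner.
banana + sweet potato: the both-tight solution has a negative serving — not a feasible corner.
avocado + broccoli: intersection lies outside the first quadrant.
avocado + sweet potato: intersection lies outside the first quadrant.
broccoli + sweet potato with both targets exact would need a negative amount; discard.
Cheapest feasible corner: $2.53.

$2.53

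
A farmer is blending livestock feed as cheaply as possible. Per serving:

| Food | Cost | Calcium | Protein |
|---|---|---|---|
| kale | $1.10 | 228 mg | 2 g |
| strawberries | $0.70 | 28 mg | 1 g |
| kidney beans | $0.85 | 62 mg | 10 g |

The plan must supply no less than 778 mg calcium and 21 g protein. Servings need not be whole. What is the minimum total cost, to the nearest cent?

$4.58

At the optimum either one food covers both requirements or two foods hit both targets exactly; no other combination can be cheaper.
kale only: max(778/228, 21/2) = 10.5 servings → $11.55.
strawberries only: max(778/28, 21/1) = 27.79 servings → $19.45.
kidney beans only: max(778/62, 21/10) = 12.55 servings → $10.67.
kale + strawberries with both tight: 1.105 servings and 18.79 servings → $14.37.
kale + kidney beans with both tight: 3.005 servings and 1.499 servings → $4.58.
strawberries + kidney beans with both targets exact would need a negative amount; discard.
Cheapest feasible corner: $4.58.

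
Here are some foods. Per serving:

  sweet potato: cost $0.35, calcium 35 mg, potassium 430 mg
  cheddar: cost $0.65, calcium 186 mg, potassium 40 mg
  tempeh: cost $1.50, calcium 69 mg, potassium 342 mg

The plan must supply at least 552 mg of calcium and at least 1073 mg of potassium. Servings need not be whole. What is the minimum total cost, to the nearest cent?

$2.44

This is a tiny linear program; its minimum lies at a vertex of the feasible set. List the vertices and price them.
sweet potato only: max(552/35, 1073/430) = 15.77 servings → $5.52.
cheddar only: max(552/186, 1073/40) = 26.82 servings → $17.44.
tempeh only: max(552/69, 1073/342) = 8 servings → $12.00.
sweet potato + cheddar with both tight: 2.259 servings and 2.543 servings → $2.44.
sweet potato + tempeh: the both-tight solution has a negative serving — not a feasible corner.
cheddar + tempeh with both tight: 1.886 servings and 2.917 servings → $5.60.
The minimum over all feasible corners is $2.44.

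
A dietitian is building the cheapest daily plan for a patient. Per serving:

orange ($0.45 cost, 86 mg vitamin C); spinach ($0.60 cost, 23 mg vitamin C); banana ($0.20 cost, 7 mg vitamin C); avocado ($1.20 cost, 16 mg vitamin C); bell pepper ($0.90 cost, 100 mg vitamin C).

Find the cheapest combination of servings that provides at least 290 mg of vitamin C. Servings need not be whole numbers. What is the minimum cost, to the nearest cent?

Cost per mg of vitamin C: orange $0.0052, bell pepper $0.0090, spinach $0.0261, banana $0.0286, avocado $0.0750.
With no serving limits, use only orange: 290 mg / 86 mg = 3.372 servings × $0.45 = $1.52.

$1.52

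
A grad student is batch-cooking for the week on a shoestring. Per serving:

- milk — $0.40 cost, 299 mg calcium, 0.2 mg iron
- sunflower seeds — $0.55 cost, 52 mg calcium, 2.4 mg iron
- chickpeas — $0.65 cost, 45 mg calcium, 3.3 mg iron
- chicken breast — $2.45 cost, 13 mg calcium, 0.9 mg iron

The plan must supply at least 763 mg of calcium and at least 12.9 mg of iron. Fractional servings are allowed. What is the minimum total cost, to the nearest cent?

$3.26

At the optimum either one food covers both requirements or two foods hit both targets exactly; no other combination can be cheaper.
milk only: max(763/299, 12.9/0.2) = 64.5 servings → $25.80.
sunflower seeds only: max(763/52, 12.9/2.4) = 14.67 servings → $8.07.
chickpeas only: max(763/45, 12.9/3.3) = 16.96 servings → $11.02.
chicken breast only: max(763/13, 12.9/0.9) = 58.69 servings → $143.80.
milk + sunflower seeds with both tight: 1.641 servings and 5.238 servings → $3.54.
milk + chickpeas with both tight: 1.982 servings and 3.789 servings → $3.26.
milk + chicken breast with both tight: 1.947 servings and 13.9 servings → $34.84.
sunflower seeds + chickpeas with both targets exact would need a negative amount; discard.
sunflower seeds + chicken breast: intersection lies outside the first quadrant.
chickpeas + chicken breast: intersection lies outside the first quadrant.
The minimum over all feasible corners is $3.26.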